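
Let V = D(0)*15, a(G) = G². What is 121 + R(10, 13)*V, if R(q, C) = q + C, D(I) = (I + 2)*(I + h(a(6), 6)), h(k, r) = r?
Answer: 4261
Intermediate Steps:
D(I) = (2 + I)*(6 + I) (D(I) = (I + 2)*(I + 6) = (2 + I)*(6 + I))
R(q, C) = C + q
V = 180 (V = (12 + 0² + 8*0)*15 = (12 + 0 + 0)*15 = 12*15 = 180)
121 + R(10, 13)*V = 121 + (13 + 10)*180 = 121 + 23*180 = 121 + 4140 = 4261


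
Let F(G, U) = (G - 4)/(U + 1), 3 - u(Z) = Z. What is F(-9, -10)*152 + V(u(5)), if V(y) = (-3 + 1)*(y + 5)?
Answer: 1922/9 ≈ 213.56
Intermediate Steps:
u(Z) = 3 - Z
V(y) = -10 - 2*y (V(y) = -2*(5 + y) = -10 - 2*y)
F(G, U) = (-4 + G)/(1 + U)
F(-9, -10)*152 + V(u(5)) = ((-4 - 9)/(1 - 10))*152 + (-10 - 2*(3 - 1*5)) = (-13/(-9))*152 + (-10 - 2*(3 - 5)) = -⅑*(-13)*152 + (-10 - 2*(-2)) = (13/9)*152 + (-10 + 4) = 1976/9 - 6 = 1922/9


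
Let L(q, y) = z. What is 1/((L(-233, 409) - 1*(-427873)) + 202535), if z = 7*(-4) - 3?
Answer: 1/630377 ≈ 1.5864e-6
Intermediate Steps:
z = -31 (z = -28 - 3 = -31)
L(q, y) = -31
1/((L(-233, 409) - 1*(-427873)) + 202535) = 1/((-31 - 1*(-427873)) + 202535) = 1/((-31 + 427873) + 202535) = 1/(427842 + 202535) = 1/630377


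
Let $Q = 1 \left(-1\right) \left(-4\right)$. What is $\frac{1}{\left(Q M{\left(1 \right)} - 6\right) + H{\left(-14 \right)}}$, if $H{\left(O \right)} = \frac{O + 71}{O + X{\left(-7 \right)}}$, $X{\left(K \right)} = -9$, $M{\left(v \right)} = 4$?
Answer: $\frac{23}{173} \approx 0.13295$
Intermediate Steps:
$Q = 4$ ($Q = \left(-1\right) \left(-4\right) = 4$)
$H{\left(O \right)} = \frac{71 + O}{-9 + O}$ ($H{\left(O \right)} = \frac{O + 71}{O - 9} = \frac{71 + O}{-9 + O}$)
$\frac{1}{\left(Q M{\left(1 \right)} - 6\right) + H{\left(-14 \right)}} = \frac{1}{\left(4 \cdot 4 - 6\right) + \frac{71 - 14}{-9 - 14}} = \frac{1}{\left(16 + \left(-17 + 11\right)\right) + \frac{1}{-23} \cdot 57} = \frac{1}{\left(16 - 6\right) - \frac{57}{23}} = \frac{1}{10 - \frac{57}{23}} = \frac{1}{\frac{173}{23}} = \frac{23}{173}$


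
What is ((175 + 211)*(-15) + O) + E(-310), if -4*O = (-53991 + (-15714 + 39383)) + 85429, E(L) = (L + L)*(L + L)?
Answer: 1459333/4 ≈ 3.6483e+5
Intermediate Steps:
E(L) = 4*L**2 (E(L) = (2*L)*(2*L) = 4*L**2)
O = -55107/4 (O = -((-53991 + (-15714 + 39383)) + 85429)/4 = -((-53991 + 23669) + 85429)/4 = -(-30322 + 85429)/4 = -1/4*55107 = -55107/4 ≈ -13777.)
((175 + 211)*(-15) + O) + E(-310) = ((175 + 211)*(-15) - 55107/4) + 4*(-310)**2 = (386*(-15) - 55107/4) + 4*96100 = (-5790 - 55107/4) + 384400 = -78267/4 + 384400 = 1459333/4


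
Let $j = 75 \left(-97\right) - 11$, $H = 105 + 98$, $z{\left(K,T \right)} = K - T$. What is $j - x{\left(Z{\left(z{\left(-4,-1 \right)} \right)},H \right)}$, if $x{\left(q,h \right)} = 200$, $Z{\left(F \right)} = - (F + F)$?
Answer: $-7486$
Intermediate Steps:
$Z{\left(F \right)} = - 2 F$
$H = 203$
$j = -7286$ ($j = -7275 - 11 = -7286$)
$j - x{\left(Z{\left(z{\left(-4,-1 \right)} \right)},H \right)} = -7286 - 200 = -7486$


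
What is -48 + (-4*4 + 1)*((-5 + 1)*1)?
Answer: 12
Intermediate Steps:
-48 + (-4*4 + 1)*((-5 + 1)*1) = -48 + (-16 + 1)*(-4*1) = -48 - 15*(-4) = -48 + 60 = 12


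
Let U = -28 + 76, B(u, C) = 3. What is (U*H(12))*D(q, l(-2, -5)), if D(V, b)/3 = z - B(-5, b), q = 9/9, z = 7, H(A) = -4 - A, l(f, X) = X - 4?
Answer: -9216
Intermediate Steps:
l(f, X) = -4 + X
U = 48
q = 1 (q = 9*(⅑) = 1)
D(V, b) = 12 (D(V, b) = 3*(7 - 1*3) = 3*(7 - 3) = 3*4 = 12)
(U*H(12))*D(q, l(-2, -5)) = (48*(-4 - 1*12))*12 = (48*(-4 - 12))*12 = (48*(-16))*12 = -768*12 = -9216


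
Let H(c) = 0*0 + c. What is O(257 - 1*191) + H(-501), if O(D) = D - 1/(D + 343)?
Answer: -177916/409 ≈ -435.00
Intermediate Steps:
H(c) = c (H(c) = 0 + c = c)
O(D) = D - 1/(343 + D)
O(257 - 1*191) + H(-501) = (-1 + (257 - 1*191)² + 343*(257 - 1*191))/(343 + (257 - 1*191)) - 501 = (-1 + (257 - 191)² + 343*(257 - 191))/(343 + (257 - 191)) - 501 = (-1 + 66² + 343*66)/(343 + 66) - 501 = (-1 + 4356 + 22638)/409 - 501 = (1/409)*26993 - 501 = 26993/409 - 501 = -177916/409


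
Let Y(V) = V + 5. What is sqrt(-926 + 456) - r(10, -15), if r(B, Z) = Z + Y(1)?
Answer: 9 + I*sqrt(470) ≈ 9.0 + 21.679*I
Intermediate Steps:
Y(V) = 5 + V
r(B, Z) = 6 + Z (r(B, Z) = Z + (5 + 1) = Z + 6 = 6 + Z)
sqrt(-926 + 456) - r(10, -15) = sqrt(-926 + 456) - (6 - 15) = sqrt(-470) - 1*(-9) = I*sqrt(470) + 9 = 9 + I*sqrt(470)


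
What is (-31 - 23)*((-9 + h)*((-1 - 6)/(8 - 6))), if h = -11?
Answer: -3780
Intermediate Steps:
(-31 - 23)*((-9 + h)*((-1 - 6)/(8 - 6))) = (-31 - 23)*((-9 - 11)*((-1 - 6)/(8 - 6))) = -(-1080)*(-7/2) = -(-1080)*(-7*1/2) = -(-1080)*(-7)/2 = -54*70 = -3780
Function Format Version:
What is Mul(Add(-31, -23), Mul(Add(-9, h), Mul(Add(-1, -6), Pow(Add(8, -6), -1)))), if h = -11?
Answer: -3780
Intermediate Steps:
Mul(Add(-31, -23), Mul(Add(-9, h), Mul(Add(-1, -6), Pow(Add(8, -6), -1)))) = Mul(Add(-31, -23), Mul(Add(-9, -11), Mul(Add(-1, -6), Pow(Add(8, -6), -1)))) = Mul(-54, Mul(-20, Mul(-7, Pow(2, -1)))) = Mul(-54, Mul(-20, Mul(-7, Rational(1, 2)))) = Mul(-54, Mul(-20, Rational(-7, 2))) = Mul(-54, 70) = -3780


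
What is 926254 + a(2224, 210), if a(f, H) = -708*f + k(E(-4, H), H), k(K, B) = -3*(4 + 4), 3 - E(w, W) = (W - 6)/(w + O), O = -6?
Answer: -648362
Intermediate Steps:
E(w, W) = 3 - (-6 + W)/(-6 + w) (E(w, W) = 3 - (W - 6)/(w - 6) = 3 - (-6 + W)/(-6 + w))
k(K, B) = -24 (k(K, B) = -3*8 = -24)
a(f, H) = -24 - 708*f (a(f, H) = -708*f - 24 = -24 - 708*f)
926254 + a(2224, 210) = 926254 + (-24 - 708*2224) = 926254 + (-24 - 1574592) = 926254 - 1574616 = -648362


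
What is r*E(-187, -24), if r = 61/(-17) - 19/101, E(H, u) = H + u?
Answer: 1368124/1717 ≈ 796.81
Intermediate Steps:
r = -6484/1717 (r = 61*(-1/17) - 19*1/101 = -61/17 - 19/101 = -6484/1717 ≈ -3.7764)
r*E(-187, -24) = -6484*(-187 - 24)/1717 = -6484/1717*(-211) = 1368124/1717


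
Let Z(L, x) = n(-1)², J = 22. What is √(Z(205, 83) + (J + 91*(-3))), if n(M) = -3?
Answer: 11*I*√2 ≈ 15.556*I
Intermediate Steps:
Z(L, x) = 9 (Z(L, x) = (-3)² = 9)
√(Z(205, 83) + (J + 91*(-3))) = √(9 + (22 + 91*(-3))) = √(9 + (22 - 273)) = √(9 - 251) = √(-242) = 11*I*√2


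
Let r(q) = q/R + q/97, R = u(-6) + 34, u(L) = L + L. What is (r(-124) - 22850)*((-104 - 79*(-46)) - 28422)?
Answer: 607074260576/1067 ≈ 5.6895e+8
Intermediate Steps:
u(L) = 2*L
R = 22 (R = 2*(-6) + 34 = -12 + 34 = 22)
r(q) = 119*q/2134 (r(q) = q/22 + q/97 = 119*q/2134)
(r(-124) - 22850)*((-104 - 79*(-46)) - 28422) = ((119/2134)*(-124) - 22850)*((-104 - 79*(-46)) - 28422) = (-7378/1067 - 22850)*((-104 + 3634) - 28422) = -24388328*(3530 - 28422)/1067 = -24388328/1067*(-24892) = 607074260576/1067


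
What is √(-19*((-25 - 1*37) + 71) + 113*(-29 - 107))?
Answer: I*√15539 ≈ 124.66*I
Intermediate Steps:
√(-19*((-25 - 1*37) + 71) + 113*(-29 - 107)) = √(-19*((-25 - 37) + 71) + 113*(-136)) = √(-19*(-62 + 71) - 15368) = √(-19*9 - 15368) = √(-171 - 15368) = √(-15539) = I*√15539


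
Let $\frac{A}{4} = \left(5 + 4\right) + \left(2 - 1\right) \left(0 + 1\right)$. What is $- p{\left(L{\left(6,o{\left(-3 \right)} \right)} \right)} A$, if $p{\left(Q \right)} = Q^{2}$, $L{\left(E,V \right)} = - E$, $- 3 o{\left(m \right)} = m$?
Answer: $-1440$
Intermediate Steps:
$o{\left(m \right)} = - \frac{m}{3}$
$A = 40$ ($A = 4 \left(\left(5 + 4\right) + \left(2 - 1\right) \left(0 + 1\right)\right) = 4 \left(9 + 1 \cdot 1\right) = 4 \left(9 + 1\right) = 4 \cdot 10 = 40$)
$- p{\left(L{\left(6,o{\left(-3 \right)} \right)} \right)} A = - \left(\left(-1\right) 6\right)^{2} \cdot 40 = - \left(-6\right)^{2} \cdot 40 = - 36 \cdot 40 = \left(-1\right) 1440 = -1440$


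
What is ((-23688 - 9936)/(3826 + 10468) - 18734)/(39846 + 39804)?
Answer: -13390871/56925855 ≈ -0.23523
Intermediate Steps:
((-23688 - 9936)/(3826 + 10468) - 18734)/(39846 + 39804) = (-33624/14294 - 18734)/79650 = (-33624*1/14294 - 18734)*(1/79650) = (-16812/7147 - 18734)*(1/79650) = -133908710/7147*1/79650 = -13390871/56925855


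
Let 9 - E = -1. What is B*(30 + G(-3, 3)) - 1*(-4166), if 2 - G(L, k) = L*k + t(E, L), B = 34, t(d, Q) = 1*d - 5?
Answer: 5390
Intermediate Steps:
E = 10 (E = 9 - 1*(-1) = 9 + 1 = 10)
t(d, Q) = -5 + d (t(d, Q) = d - 5 = -5 + d)
G(L, k) = -3 - L*k (G(L, k) = 2 - (L*k + (-5 + 10)) = 2 - (L*k + 5) = 2 - (5 + L*k) = 2 + (-5 - L*k) = -3 - L*k)
B*(30 + G(-3, 3)) - 1*(-4166) = 34*(30 + (-3 - 1*(-3)*3)) - 1*(-4166) = 34*(30 + (-3 + 9)) + 4166 = 34*(30 + 6) + 4166 = 34*36 + 4166 = 1224 + 4166 = 5390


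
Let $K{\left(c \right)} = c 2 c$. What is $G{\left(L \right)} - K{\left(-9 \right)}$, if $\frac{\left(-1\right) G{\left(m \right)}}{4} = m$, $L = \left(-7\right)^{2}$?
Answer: $-358$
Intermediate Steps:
$L = 49$
$G{\left(m \right)} = - 4 m$
$K{\left(c \right)} = 2 c^{2}$ ($K{\left(c \right)} = 2 c c = 2 c^{2}$)
$G{\left(L \right)} - K{\left(-9 \right)} = \left(-4\right) 49 - 2 \left(-9\right)^{2} = -196 - 2 \cdot 81 = -196 - 162 = -358$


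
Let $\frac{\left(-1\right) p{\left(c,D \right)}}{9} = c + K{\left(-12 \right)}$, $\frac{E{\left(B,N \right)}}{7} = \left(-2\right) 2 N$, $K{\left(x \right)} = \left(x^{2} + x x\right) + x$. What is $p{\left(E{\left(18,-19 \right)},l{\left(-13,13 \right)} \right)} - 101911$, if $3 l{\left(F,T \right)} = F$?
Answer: $-109183$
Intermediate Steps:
$l{\left(F,T \right)} = \frac{F}{3}$
$K{\left(x \right)} = x + 2 x^{2}$ ($K{\left(x \right)} = \left(x^{2} + x^{2}\right) + x = 2 x^{2} + x = x + 2 x^{2}$)
$E{\left(B,N \right)} = - 28 N$ ($E{\left(B,N \right)} = 7 \left(-2\right) 2 N = 7 \left(- 4 N\right) = - 28 N$)
$p{\left(c,D \right)} = -2484 - 9 c$ ($p{\left(c,D \right)} = - 9 \left(c - 12 \left(1 + 2 \left(-12\right)\right)\right) = - 9 \left(c - 12 \left(1 - 24\right)\right) = - 9 \left(c - -276\right) = - 9 \left(c + 276\right) = - 9 \left(276 + c\right) = -2484 - 9 c$)
$p{\left(E{\left(18,-19 \right)},l{\left(-13,13 \right)} \right)} - 101911 = \left(-2484 - 9 \left(\left(-28\right) \left(-19\right)\right)\right) - 101911 = \left(-2484 - 4788\right) - 101911 = -7272 - 101911 = -109183$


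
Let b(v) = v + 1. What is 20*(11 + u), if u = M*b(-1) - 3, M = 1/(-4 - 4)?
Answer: 160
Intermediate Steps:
b(v) = 1 + v
M = -1/8 (M = 1/(-8) = -1/8 ≈ -0.12500)
u = -3 (u = -(1 - 1)/8 - 3 = -1/8*0 - 3 = 0 - 3 = -3)
20*(11 + u) = 20*(11 - 3) = 20*8 = 160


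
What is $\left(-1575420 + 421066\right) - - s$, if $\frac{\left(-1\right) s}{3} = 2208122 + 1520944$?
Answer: $-12341552$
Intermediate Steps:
$s = -11187198$ ($s = - 3 \left(2208122 + 1520944\right) = \left(-3\right) 3729066 = -11187198$)
$\left(-1575420 + 421066\right) - - s = \left(-1575420 + 421066\right) - \left(-1\right) \left(-11187198\right) = -1154354 - 11187198 = -12341552$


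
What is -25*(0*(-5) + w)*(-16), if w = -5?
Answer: -2000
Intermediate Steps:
-25*(0*(-5) + w)*(-16) = -25*(0*(-5) - 5)*(-16) = -25*(0 - 5)*(-16) = -25*(-5)*(-16) = 125*(-16) = -2000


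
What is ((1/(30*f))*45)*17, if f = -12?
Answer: -17/8 ≈ -2.1250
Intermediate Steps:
((1/(30*f))*45)*17 = ((1/(30*(-12)))*45)*17 = (((1/30)*(-1/12))*45)*17 = -1/360*45*17 = -⅛*17 = -17/8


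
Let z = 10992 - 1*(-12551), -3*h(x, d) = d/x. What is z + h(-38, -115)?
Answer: 2683787/114 ≈ 23542.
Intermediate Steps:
h(x, d) = -d/(3*x)
z = 23543 (z = 10992 + 12551 = 23543)
z + h(-38, -115) = 23543 - 1/3*(-115)/(-38) = 23543 - 1/3*(-115)*(-1/38) = 23543 - 115/114 = 2683787/114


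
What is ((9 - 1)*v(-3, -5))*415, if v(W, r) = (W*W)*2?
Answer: 59760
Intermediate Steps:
v(W, r) = 2*W**2 (v(W, r) = W**2*2 = 2*W**2)
((9 - 1)*v(-3, -5))*415 = ((9 - 1)*(2*(-3)**2))*415 = (8*(2*9))*415 = (8*18)*415 = 144*415 = 59760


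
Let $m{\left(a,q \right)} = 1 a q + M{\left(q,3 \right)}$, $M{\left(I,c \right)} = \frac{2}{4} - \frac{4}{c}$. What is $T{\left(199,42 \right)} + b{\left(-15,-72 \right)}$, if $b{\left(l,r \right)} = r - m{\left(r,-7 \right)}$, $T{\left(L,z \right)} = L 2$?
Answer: $- \frac{1063}{6} \approx -177.17$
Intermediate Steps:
$M{\left(I,c \right)} = \frac{1}{2} - \frac{4}{c}$ ($M{\left(I,c \right)} = 2 \cdot \frac{1}{4} - \frac{4}{c} = \frac{1}{2} - \frac{4}{c}$)
$m{\left(a,q \right)} = - \frac{5}{6} + a q$ ($m{\left(a,q \right)} = 1 a q + \frac{-8 + 3}{2 \cdot 3} = a q + \frac{1}{2} \cdot \frac{1}{3} \left(-5\right) = a q - \frac{5}{6} = - \frac{5}{6} + a q$)
$T{\left(L,z \right)} = 2 L$
$b{\left(l,r \right)} = \frac{5}{6} + 8 r$ ($b{\left(l,r \right)} = r - \left(- \frac{5}{6} + r \left(-7\right)\right) = r - \left(- \frac{5}{6} - 7 r\right) = r + \left(\frac{5}{6} + 7 r\right) = \frac{5}{6} + 8 r$)
$T{\left(199,42 \right)} + b{\left(-15,-72 \right)} = 2 \cdot 199 + \left(\frac{5}{6} + 8 \left(-72\right)\right) = 398 + \left(\frac{5}{6} - 576\right) = 398 - \frac{3451}{6} = - \frac{1063}{6}$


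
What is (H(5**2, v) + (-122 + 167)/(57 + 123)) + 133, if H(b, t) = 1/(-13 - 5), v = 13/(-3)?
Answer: 4795/36 ≈ 133.19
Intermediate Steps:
v = -13/3 (v = 13*(-1/3) = -13/3 ≈ -4.3333)
H(b, t) = -1/18 (H(b, t) = 1/(-18) = -1/18)
(H(5**2, v) + (-122 + 167)/(57 + 123)) + 133 = (-1/18 + (-122 + 167)/(57 + 123)) + 133 = (-1/18 + 45/180) + 133 = (-1/18 + 45*(1/180)) + 133 = (-1/18 + 1/4) + 133 = 7/36 + 133 = 4795/36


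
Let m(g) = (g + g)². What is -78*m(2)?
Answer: -1248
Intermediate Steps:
m(g) = 4*g² (m(g) = (2*g)² = 4*g²)
-78*m(2) = -312*2² = -312*4 = -78*16 = -1248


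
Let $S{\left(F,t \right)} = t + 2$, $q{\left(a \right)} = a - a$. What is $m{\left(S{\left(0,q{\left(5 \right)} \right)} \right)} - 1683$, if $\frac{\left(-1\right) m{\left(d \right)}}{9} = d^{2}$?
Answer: $-1719$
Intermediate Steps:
$q{\left(a \right)} = 0$
$S{\left(F,t \right)} = 2 + t$
$m{\left(d \right)} = - 9 d^{2}$
$m{\left(S{\left(0,q{\left(5 \right)} \right)} \right)} - 1683 = - 9 \left(2 + 0\right)^{2} - 1683 = - 9 \cdot 2^{2} - 1683 = \left(-9\right) 4 - 1683 = -36 - 1683 = -1719$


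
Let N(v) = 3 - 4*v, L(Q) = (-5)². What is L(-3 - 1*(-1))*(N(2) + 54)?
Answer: 1225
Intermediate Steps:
L(Q) = 25
L(-3 - 1*(-1))*(N(2) + 54) = 25*((3 - 4*2) + 54) = 25*((3 - 8) + 54) = 25*(-5 + 54) = 25*49 = 1225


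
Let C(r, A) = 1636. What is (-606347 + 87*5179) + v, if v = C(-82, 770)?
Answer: -154138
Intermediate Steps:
v = 1636
(-606347 + 87*5179) + v = (-606347 + 87*5179) + 1636 = (-606347 + 450573) + 1636 = -155774 + 1636 = -154138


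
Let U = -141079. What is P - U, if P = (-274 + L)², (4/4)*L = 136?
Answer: 160123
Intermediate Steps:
L = 136
P = 19044 (P = (-274 + 136)² = (-138)² = 19044)
P - U = 19044 - 1*(-141079) = 19044 + 141079 = 160123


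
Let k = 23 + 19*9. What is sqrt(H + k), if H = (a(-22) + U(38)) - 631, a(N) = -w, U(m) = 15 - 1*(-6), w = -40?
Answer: 2*I*sqrt(94) ≈ 19.391*I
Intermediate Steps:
k = 194 (k = 23 + 171 = 194)
U(m) = 21 (U(m) = 15 + 6 = 21)
a(N) = 40 (a(N) = -1*(-40) = 40)
H = -570 (H = (40 + 21) - 631 = 61 - 631 = -570)
sqrt(H + k) = sqrt(-570 + 194) = sqrt(-376) = 2*I*sqrt(94)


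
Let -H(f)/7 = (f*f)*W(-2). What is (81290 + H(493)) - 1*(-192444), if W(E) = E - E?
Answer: 273734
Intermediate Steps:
W(E) = 0
H(f) = 0 (H(f) = -7*f*f*0 = -7*f²*0 = -7*0 = 0)
(81290 + H(493)) - 1*(-192444) = (81290 + 0) - 1*(-192444) = 81290 + 192444 = 273734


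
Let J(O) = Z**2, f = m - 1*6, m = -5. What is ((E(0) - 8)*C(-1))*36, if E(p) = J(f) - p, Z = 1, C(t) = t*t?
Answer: -252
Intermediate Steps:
C(t) = t**2
f = -11 (f = -5 - 1*6 = -5 - 6 = -11)
J(O) = 1 (J(O) = 1**2 = 1)
E(p) = 1 - p
((E(0) - 8)*C(-1))*36 = (((1 - 1*0) - 8)*(-1)**2)*36 = (((1 + 0) - 8)*1)*36 = ((1 - 8)*1)*36 = -7*1*36 = -7*36 = -252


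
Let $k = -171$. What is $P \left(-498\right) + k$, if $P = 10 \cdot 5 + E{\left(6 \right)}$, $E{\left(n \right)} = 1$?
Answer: $-25569$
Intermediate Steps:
$P = 51$ ($P = 10 \cdot 5 + 1 = 50 + 1 = 51$)
$P \left(-498\right) + k = 51 \left(-498\right) - 171 = -25398 - 171 = -25569$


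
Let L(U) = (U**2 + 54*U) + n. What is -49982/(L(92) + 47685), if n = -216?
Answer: -49982/60901 ≈ -0.82071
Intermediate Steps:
L(U) = -216 + U**2 + 54*U (L(U) = (U**2 + 54*U) - 216 = -216 + U**2 + 54*U)
-49982/(L(92) + 47685) = -49982/((-216 + 92**2 + 54*92) + 47685) = -49982/((-216 + 8464 + 4968) + 47685) = -49982/(13216 + 47685) = -49982/60901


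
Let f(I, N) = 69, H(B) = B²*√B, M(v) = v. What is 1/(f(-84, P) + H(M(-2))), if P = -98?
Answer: 69/4793 - 4*I*√2/4793 ≈ 0.014396 - 0.0011802*I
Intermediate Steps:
H(B) = B^(5/2)
1/(f(-84, P) + H(M(-2))) = 1/(69 + (-2)^(5/2)) = 1/(69 + 4*I*√2)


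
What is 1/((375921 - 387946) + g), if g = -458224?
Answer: -1/470249 ≈ -2.1265e-6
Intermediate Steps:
1/((375921 - 387946) + g) = 1/((375921 - 387946) - 458224) = 1/(-12025 - 458224) = 1/(-470249) = -1/470249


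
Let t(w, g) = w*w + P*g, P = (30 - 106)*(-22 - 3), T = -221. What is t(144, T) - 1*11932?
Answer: -411096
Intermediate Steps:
P = 1900 (P = -76*(-25) = 1900)
t(w, g) = w² + 1900*g (t(w, g) = w*w + 1900*g = w² + 1900*g)
t(144, T) - 1*11932 = (144² + 1900*(-221)) - 1*11932 = (20736 - 419900) - 11932 = -399164 - 11932 = -411096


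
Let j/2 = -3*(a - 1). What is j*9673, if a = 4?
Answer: -174114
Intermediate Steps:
j = -18 (j = 2*(-3*(4 - 1)) = 2*(-3*3) = 2*(-9) = -18)
j*9673 = -18*9673 = -174114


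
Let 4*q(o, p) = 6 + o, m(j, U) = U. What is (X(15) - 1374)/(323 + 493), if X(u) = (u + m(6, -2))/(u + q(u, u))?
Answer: -55621/33048 ≈ -1.6830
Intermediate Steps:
q(o, p) = 3/2 + o/4 (q(o, p) = (6 + o)/4 = 3/2 + o/4)
X(u) = (-2 + u)/(3/2 + 5*u/4) (X(u) = (u - 2)/(u + (3/2 + u/4)) = (-2 + u)/(3/2 + 5*u/4))
(X(15) - 1374)/(323 + 493) = (4*(-2 + 15)/(6 + 5*15) - 1374)/(323 + 493) = (4*13/(6 + 75) - 1374)/816 = (4*13/81 - 1374)/816 = (4*(1/81)*13 - 1374)/816 = (52/81 - 1374)/816 = (1/816)*(-111242/81) = -55621/33048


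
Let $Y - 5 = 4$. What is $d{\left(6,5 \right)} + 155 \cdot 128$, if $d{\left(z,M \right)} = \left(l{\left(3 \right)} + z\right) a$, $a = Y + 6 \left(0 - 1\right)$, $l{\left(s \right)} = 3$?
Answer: $19867$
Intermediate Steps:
$Y = 9$ ($Y = 5 + 4 = 9$)
$a = 3$ ($a = 9 + 6 \left(0 - 1\right) = 9 + 6 \left(-1\right) = 9 - 6 = 3$)
$d{\left(z,M \right)} = 9 + 3 z$ ($d{\left(z,M \right)} = \left(3 + z\right) 3 = 9 + 3 z$)
$d{\left(6,5 \right)} + 155 \cdot 128 = \left(9 + 3 \cdot 6\right) + 155 \cdot 128 = \left(9 + 18\right) + 19840 = 27 + 19840 = 19867$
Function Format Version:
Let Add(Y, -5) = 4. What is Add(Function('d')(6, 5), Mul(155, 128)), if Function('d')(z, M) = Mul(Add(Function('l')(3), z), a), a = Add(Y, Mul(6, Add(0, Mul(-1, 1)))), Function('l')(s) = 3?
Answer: 19867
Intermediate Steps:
Y = 9 (Y = Add(5, 4) = 9)
a = 3 (a = Add(9, Mul(6, Add(0, Mul(-1, 1)))) = Add(9, Mul(6, Add(0, -1))) = Add(9, Mul(6, -1)) = Add(9, -6) = 3)
Function('d')(z, M) = Add(9, Mul(3, z)) (Function('d')(z, M) = Mul(Add(3, z), 3) = Add(9, Mul(3, z)))
Add(Function('d')(6, 5), Mul(155, 128)) = Add(Add(9, Mul(3, 6)), Mul(155, 128)) = Add(Add(9, 18), 19840) = Add(27, 19840) = 19867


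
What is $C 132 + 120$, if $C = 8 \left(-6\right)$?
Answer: $-6216$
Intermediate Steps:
$C = -48$
$C 132 + 120 = \left(-48\right) 132 + 120 = -6336 + 120 = -6216$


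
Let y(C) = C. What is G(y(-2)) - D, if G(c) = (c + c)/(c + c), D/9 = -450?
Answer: 4051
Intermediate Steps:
D = -4050 (D = 9*(-450) = -4050)
G(c) = 1 (G(c) = (2*c)/((2*c)) = (2*c)*(1/(2*c)) = 1)
G(y(-2)) - D = 1 - 1*(-4050) = 1 + 4050 = 4051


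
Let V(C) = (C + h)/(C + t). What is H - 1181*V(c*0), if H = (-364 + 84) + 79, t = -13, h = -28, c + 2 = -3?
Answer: -35681/13 ≈ -2744.7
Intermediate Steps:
c = -5 (c = -2 - 3 = -5)
H = -201 (H = -280 + 79 = -201)
V(C) = (-28 + C)/(-13 + C) (V(C) = (C - 28)/(C - 13) = (-28 + C)/(-13 + C))
H - 1181*V(c*0) = -201 - 1181*(-28 - 5*0)/(-13 - 5*0) = -201 - 1181*(-28 + 0)/(-13 + 0) = -201 - 1181*(-28)/(-13) = -201 - (-1181)*(-28)/13 = -201 - 1181*28/13 = -201 - 33068/13 = -35681/13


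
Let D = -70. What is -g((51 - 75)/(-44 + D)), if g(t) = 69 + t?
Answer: -1315/19 ≈ -69.211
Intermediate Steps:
-g((51 - 75)/(-44 + D)) = -(69 + (51 - 75)/(-44 - 70)) = -(69 - 24/(-114)) = -(69 - 24*(-1/114)) = -(69 + 4/19) = -1*1315/19 = -1315/19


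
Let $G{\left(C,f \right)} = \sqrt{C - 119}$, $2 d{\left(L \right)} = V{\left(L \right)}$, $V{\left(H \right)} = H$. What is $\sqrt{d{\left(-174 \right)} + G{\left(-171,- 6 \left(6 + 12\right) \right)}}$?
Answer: $\sqrt{-87 + i \sqrt{290}} \approx 0.90857 + 9.3715 i$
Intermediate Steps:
$d{\left(L \right)} = \frac{L}{2}$
$G{\left(C,f \right)} = \sqrt{-119 + C}$
$\sqrt{d{\left(-174 \right)} + G{\left(-171,- 6 \left(6 + 12\right) \right)}} = \sqrt{\frac{1}{2} \left(-174\right) + \sqrt{-119 - 171}} = \sqrt{-87 + \sqrt{-290}} = \sqrt{-87 + i \sqrt{290}}$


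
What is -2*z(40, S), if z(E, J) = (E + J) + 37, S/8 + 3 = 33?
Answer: -634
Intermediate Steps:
S = 240 (S = -24 + 8*33 = -24 + 264 = 240)
z(E, J) = 37 + E + J
-2*z(40, S) = -2*(37 + 40 + 240) = -2*317 = -634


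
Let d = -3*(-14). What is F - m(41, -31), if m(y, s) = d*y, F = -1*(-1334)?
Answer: -388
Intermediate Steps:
d = 42
F = 1334
m(y, s) = 42*y
F - m(41, -31) = 1334 - 42*41 = 1334 - 1*1722 = 1334 - 1722 = -388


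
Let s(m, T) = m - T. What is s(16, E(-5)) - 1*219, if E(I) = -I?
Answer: -208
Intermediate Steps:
s(16, E(-5)) - 1*219 = (16 - (-1)*(-5)) - 1*219 = (16 - 1*5) - 219 = (16 - 5) - 219 = 11 - 219 = -208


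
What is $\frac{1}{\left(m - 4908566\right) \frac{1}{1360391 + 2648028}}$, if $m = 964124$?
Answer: $- \frac{4008419}{3944442} \approx -1.0162$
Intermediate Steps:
$\frac{1}{\left(m - 4908566\right) \frac{1}{1360391 + 2648028}} = \frac{1}{\left(964124 - 4908566\right) \frac{1}{1360391 + 2648028}} = \frac{1}{\left(-3944442\right) \frac{1}{4008419}} = \frac{1}{- \frac{3944442}{4008419}} = - \frac{4008419}{3944442}$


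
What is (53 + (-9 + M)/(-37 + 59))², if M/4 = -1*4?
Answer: 1301881/484 ≈ 2689.8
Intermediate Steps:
M = -16 (M = 4*(-1*4) = 4*(-4) = -16)
(53 + (-9 + M)/(-37 + 59))² = (53 + (-9 - 16)/(-37 + 59))² = (53 - 25/22)² = (1141/22)² = 1301881/484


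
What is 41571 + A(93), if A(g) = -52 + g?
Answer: 41612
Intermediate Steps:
41571 + A(93) = 41571 + (-52 + 93) = 41571 + 41 = 41612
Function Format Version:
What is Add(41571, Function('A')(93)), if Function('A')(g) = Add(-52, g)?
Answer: 41612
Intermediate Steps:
Add(41571, Function('A')(93)) = Add(41571, Add(-52, 93)) = Add(41571, 41) = 41612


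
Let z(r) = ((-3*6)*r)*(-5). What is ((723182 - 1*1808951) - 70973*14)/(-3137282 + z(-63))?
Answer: 2079391/3142952 ≈ 0.66160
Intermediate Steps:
z(r) = 90*r (z(r) = -18*r*(-5) = 90*r)
((723182 - 1*1808951) - 70973*14)/(-3137282 + z(-63)) = ((723182 - 1*1808951) - 70973*14)/(-3137282 + 90*(-63)) = ((723182 - 1808951) - 993622)/(-3137282 - 5670) = (-1085769 - 993622)/(-3142952) = -2079391*(-1/3142952) = 2079391/3142952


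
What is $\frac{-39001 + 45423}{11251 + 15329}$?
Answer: $\frac{3211}{13290} \approx 0.24161$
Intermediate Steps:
$\frac{-39001 + 45423}{11251 + 15329} = \frac{6422}{26580} = 6422 \cdot \frac{1}{26580} = \frac{3211}{13290}$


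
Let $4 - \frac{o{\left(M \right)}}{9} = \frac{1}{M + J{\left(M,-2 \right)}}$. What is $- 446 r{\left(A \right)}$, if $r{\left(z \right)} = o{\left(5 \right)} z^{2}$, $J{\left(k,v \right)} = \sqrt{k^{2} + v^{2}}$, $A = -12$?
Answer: $-3034584 + 144504 \sqrt{29} \approx -2.2564 \cdot 10^{6}$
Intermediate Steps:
$o{\left(M \right)} = 36 - \frac{9}{M + \sqrt{4 + M^{2}}}$ ($o{\left(M \right)} = 36 - \frac{9}{M + \sqrt{M^{2} + \left(-2\right)^{2}}} = 36 - \frac{9}{M + \sqrt{M^{2} + 4}} = 36 - \frac{9}{M + \sqrt{4 + M^{2}}}$)
$r{\left(z \right)} = \frac{9 z^{2} \left(19 + 4 \sqrt{29}\right)}{5 + \sqrt{29}}$ ($r{\left(z \right)} = \frac{9 \left(-1 + 4 \cdot 5 + 4 \sqrt{4 + 5^{2}}\right)}{5 + \sqrt{4 + 5^{2}}} z^{2} = \frac{9 \left(-1 + 20 + 4 \sqrt{4 + 25}\right)}{5 + \sqrt{4 + 25}} z^{2} = \frac{9 \left(-1 + 20 + 4 \sqrt{29}\right)}{5 + \sqrt{29}} z^{2} = \frac{9 \left(19 + 4 \sqrt{29}\right)}{5 + \sqrt{29}} z^{2} = \frac{9 z^{2} \left(19 + 4 \sqrt{29}\right)}{5 + \sqrt{29}}$)
$- 446 r{\left(A \right)} = - 446 \left(\frac{189 \left(-12\right)^{2}}{4} - \frac{9 \sqrt{29} \left(-12\right)^{2}}{4}\right) = - 446 \left(\frac{189}{4} \cdot 144 - \frac{9}{4} \sqrt{29} \cdot 144\right) = - 446 \left(6804 - 324 \sqrt{29}\right) = -3034584 + 144504 \sqrt{29}$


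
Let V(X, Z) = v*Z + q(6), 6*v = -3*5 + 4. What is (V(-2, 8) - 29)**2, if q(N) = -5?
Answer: 21316/9 ≈ 2368.4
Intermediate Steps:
v = -11/6 (v = (-3*5 + 4)/6 = (-15 + 4)/6 = (1/6)*(-11) = -11/6 ≈ -1.8333)
V(X, Z) = -5 - 11*Z/6 (V(X, Z) = -11*Z/6 - 5 = -5 - 11*Z/6)
(V(-2, 8) - 29)**2 = ((-5 - 11/6*8) - 29)**2 = ((-5 - 44/3) - 29)**2 = (-59/3 - 29)**2 = (-146/3)**2 = 21316/9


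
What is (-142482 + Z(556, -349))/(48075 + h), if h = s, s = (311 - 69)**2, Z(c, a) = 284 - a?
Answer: -141849/106639 ≈ -1.3302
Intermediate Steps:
s = 58564 (s = 242**2 = 58564)
h = 58564
(-142482 + Z(556, -349))/(48075 + h) = (-142482 + (284 - 1*(-349)))/(48075 + 58564) = (-142482 + (284 + 349))/106639 = (-142482 + 633)*(1/106639) = -141849*1/106639 = -141849/106639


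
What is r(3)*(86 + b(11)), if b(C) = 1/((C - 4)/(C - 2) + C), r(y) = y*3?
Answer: 82125/106 ≈ 774.76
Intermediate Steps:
r(y) = 3*y
b(C) = 1/(C + (-4 + C)/(-2 + C)) (b(C) = 1/((-4 + C)/(-2 + C) + C) = 1/(C + (-4 + C)/(-2 + C)))
r(3)*(86 + b(11)) = (3*3)*(86 + (2 - 1*11)/(4 + 11 - 1*11²)) = 9*(86 + (2 - 11)/(4 + 11 - 1*121)) = 9*(86 - 9/(4 + 11 - 121)) = 9*(86 - 9/(-106)) = 9*(86 - 1/106*(-9)) = 9*(86 + 9/106) = 9*(9125/106) = 82125/106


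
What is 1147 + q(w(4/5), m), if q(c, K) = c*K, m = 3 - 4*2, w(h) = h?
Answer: 1143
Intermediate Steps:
m = -5 (m = 3 - 8 = -5)
q(c, K) = K*c
1147 + q(w(4/5), m) = 1147 - 20/5 = 1147 - 5*⅘ = 1147 - 4 = 1143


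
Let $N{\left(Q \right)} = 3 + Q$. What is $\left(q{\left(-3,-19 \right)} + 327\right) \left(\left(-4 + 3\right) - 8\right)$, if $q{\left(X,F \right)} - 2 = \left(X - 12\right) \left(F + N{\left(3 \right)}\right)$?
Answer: $-4716$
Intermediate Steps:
$q{\left(X,F \right)} = 2 + \left(-12 + X\right) \left(6 + F\right)$ ($q{\left(X,F \right)} = 2 + \left(X - 12\right) \left(F + \left(3 + 3\right)\right) = 2 + \left(-12 + X\right) \left(F + 6\right) = 2 + \left(-12 + X\right) \left(6 + F\right)$)
$\left(q{\left(-3,-19 \right)} + 327\right) \left(\left(-4 + 3\right) - 8\right) = \left(\left(-70 - -228 + 6 \left(-3\right) - -57\right) + 327\right) \left(\left(-4 + 3\right) - 8\right) = \left(\left(-70 + 228 - 18 + 57\right) + 327\right) \left(-1 - 8\right) = \left(197 + 327\right) \left(-9\right) = 524 \left(-9\right) = -4716$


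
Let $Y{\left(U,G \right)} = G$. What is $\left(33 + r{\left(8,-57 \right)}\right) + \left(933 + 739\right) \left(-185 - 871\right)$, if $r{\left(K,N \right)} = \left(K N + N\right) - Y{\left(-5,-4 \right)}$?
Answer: $-1766108$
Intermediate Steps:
$r{\left(K,N \right)} = 4 + N + K N$ ($r{\left(K,N \right)} = \left(K N + N\right) - -4 = \left(N + K N\right) + 4 = 4 + N + K N$)
$\left(33 + r{\left(8,-57 \right)}\right) + \left(933 + 739\right) \left(-185 - 871\right) = \left(33 + \left(4 - 57 + 8 \left(-57\right)\right)\right) + \left(933 + 739\right) \left(-185 - 871\right) = \left(33 - 509\right) + 1672 \left(-1056\right) = \left(33 - 509\right) - 1765632 = -476 - 1765632 = -1766108$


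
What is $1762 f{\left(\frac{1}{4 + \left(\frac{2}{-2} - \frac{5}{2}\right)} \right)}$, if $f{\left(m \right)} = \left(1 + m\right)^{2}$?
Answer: $15858$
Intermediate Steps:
$1762 f{\left(\frac{1}{4 + \left(\frac{2}{-2} - \frac{5}{2}\right)} \right)} = 1762 \left(1 + \frac{1}{4 + \left(\frac{2}{-2} - \frac{5}{2}\right)}\right)^{2} = 1762 \left(1 + \frac{1}{4 + \left(2 \left(- \frac{1}{2}\right) - \frac{5}{2}\right)}\right)^{2} = 1762 \left(1 + \frac{1}{4 - \frac{7}{2}}\right)^{2} = 1762 \left(1 + \frac{1}{\frac{1}{2}}\right)^{2} = 1762 \left(1 + 2\right)^{2} = 1762 \cdot 3^{2} = 1762 \cdot 9 = 15858$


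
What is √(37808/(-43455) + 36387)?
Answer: √68709276382035/43455 ≈ 190.75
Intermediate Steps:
√(37808/(-43455) + 36387) = √(37808*(-1/43455) + 36387) = √(-37808/43455 + 36387) = √(1581159277/43455) = √68709276382035/43455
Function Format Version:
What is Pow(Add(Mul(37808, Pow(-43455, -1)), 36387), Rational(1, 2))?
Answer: Mul(Rational(1, 43455), Pow(68709276382035, Rational(1, 2))) ≈ 190.75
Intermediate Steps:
Pow(Add(Mul(37808, Pow(-43455, -1)), 36387), Rational(1, 2)) = Pow(Add(Mul(37808, Rational(-1, 43455)), 36387), Rational(1, 2)) = Pow(Add(Rational(-37808, 43455), 36387), Rational(1, 2)) = Pow(Rational(1581159277, 43455), Rational(1, 2)) = Mul(Rational(1, 43455), Pow(68709276382035, Rational(1, 2)))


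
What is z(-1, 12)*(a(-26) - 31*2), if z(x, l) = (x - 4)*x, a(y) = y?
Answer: -440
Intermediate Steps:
z(x, l) = x*(-4 + x) (z(x, l) = (-4 + x)*x = x*(-4 + x))
z(-1, 12)*(a(-26) - 31*2) = (-(-4 - 1))*(-26 - 31*2) = (-1*(-5))*(-26 - 1*62) = 5*(-26 - 62) = 5*(-88) = -440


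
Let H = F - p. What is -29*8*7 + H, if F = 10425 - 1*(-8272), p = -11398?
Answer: 28471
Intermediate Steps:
F = 18697 (F = 10425 + 8272 = 18697)
H = 30095 (H = 18697 - 1*(-11398) = 18697 + 11398 = 30095)
-29*8*7 + H = -29*8*7 + 30095 = -232*7 + 30095 = -1624 + 30095 = 28471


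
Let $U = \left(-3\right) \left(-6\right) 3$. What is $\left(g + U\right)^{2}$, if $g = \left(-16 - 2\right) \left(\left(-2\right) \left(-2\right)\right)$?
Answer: $324$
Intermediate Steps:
$g = -72$ ($g = \left(-18\right) 4 = -72$)
$U = 54$ ($U = 18 \cdot 3 = 54$)
$\left(g + U\right)^{2} = \left(-72 + 54\right)^{2} = \left(-18\right)^{2} = 324$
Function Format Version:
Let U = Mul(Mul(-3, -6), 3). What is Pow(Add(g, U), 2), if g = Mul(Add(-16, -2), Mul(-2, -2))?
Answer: 324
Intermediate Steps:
g = -72 (g = Mul(-18, 4) = -72)
U = 54 (U = Mul(18, 3) = 54)
Pow(Add(g, U), 2) = Pow(Add(-72, 54), 2) = Pow(-18, 2) = 324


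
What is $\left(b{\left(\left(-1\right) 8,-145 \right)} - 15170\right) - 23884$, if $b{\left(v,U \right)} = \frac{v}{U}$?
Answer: $- \frac{5662822}{145} \approx -39054.0$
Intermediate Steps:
$\left(b{\left(\left(-1\right) 8,-145 \right)} - 15170\right) - 23884 = \left(\frac{\left(-1\right) 8}{-145} - 15170\right) - 23884 = \left(\left(-8\right) \left(- \frac{1}{145}\right) - 15170\right) - 23884 = \left(\frac{8}{145} - 15170\right) - 23884 = - \frac{2199642}{145} - 23884 = - \frac{5662822}{145}$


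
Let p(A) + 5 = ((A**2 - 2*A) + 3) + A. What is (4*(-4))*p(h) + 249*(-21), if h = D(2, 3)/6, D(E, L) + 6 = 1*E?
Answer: -46933/9 ≈ -5214.8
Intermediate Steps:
D(E, L) = -6 + E (D(E, L) = -6 + 1*E = -6 + E)
h = -2/3 (h = (-6 + 2)/6 = -4*1/6 = -2/3 ≈ -0.66667)
p(A) = -2 + A**2 - A (p(A) = -5 + (((A**2 - 2*A) + 3) + A) = -5 + ((3 + A**2 - 2*A) + A) = -5 + (3 + A**2 - A) = -2 + A**2 - A)
(4*(-4))*p(h) + 249*(-21) = (4*(-4))*(-2 + (-2/3)**2 - 1*(-2/3)) + 249*(-21) = -16*(-2 + 4/9 + 2/3) - 5229 = -16*(-8/9) - 5229 = 128/9 - 5229 = -46933/9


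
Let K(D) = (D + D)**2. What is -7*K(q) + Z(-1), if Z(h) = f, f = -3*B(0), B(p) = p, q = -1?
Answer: -28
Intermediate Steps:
f = 0 (f = -3*0 = 0)
K(D) = 4*D**2 (K(D) = (2*D)**2 = 4*D**2)
Z(h) = 0
-7*K(q) + Z(-1) = -28*(-1)**2 + 0 = -28 + 0 = -28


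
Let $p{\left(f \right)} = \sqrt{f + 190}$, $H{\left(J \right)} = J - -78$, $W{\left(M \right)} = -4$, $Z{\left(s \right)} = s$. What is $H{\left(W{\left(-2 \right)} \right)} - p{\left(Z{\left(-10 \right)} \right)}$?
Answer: $74 - 6 \sqrt{5} \approx 60.584$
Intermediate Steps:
$H{\left(J \right)} = 78 + J$ ($H{\left(J \right)} = J + 78 = 78 + J$)
$p{\left(f \right)} = \sqrt{190 + f}$
$H{\left(W{\left(-2 \right)} \right)} - p{\left(Z{\left(-10 \right)} \right)} = \left(78 - 4\right) - \sqrt{190 - 10} = 74 - \sqrt{180} = 74 - 6 \sqrt{5}$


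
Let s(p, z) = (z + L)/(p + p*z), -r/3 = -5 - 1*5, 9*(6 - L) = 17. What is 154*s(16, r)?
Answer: 23639/2232 ≈ 10.591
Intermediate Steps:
L = 37/9 (L = 6 - ⅑*17 = 6 - 17/9 = 37/9 ≈ 4.1111)
r = 30 (r = -3*(-5 - 1*5) = -3*(-5 - 5) = -3*(-10) = 30)
s(p, z) = (37/9 + z)/(p + p*z) (s(p, z) = (z + 37/9)/(p + p*z) = (37/9 + z)/(p + p*z))
154*s(16, r) = 154*((37/9 + 30)/(16*(1 + 30))) = 154*((1/16)*(307/9)/31) = 154*((1/16)*(1/31)*(307/9)) = 154*(307/4464) = 23639/2232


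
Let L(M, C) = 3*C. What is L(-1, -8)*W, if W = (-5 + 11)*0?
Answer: 0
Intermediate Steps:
W = 0 (W = 6*0 = 0)
L(-1, -8)*W = (3*(-8))*0 = -24*0 = 0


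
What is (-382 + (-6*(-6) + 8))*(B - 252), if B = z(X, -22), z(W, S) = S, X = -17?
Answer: 92612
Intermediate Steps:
B = -22
(-382 + (-6*(-6) + 8))*(B - 252) = (-382 + (-6*(-6) + 8))*(-22 - 252) = (-382 + (36 + 8))*(-274) = (-382 + 44)*(-274) = -338*(-274) = 92612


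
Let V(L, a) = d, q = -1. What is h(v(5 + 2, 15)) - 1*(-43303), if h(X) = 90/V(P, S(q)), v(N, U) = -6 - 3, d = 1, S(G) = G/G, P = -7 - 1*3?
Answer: 43393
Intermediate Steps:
P = -10 (P = -7 - 3 = -10)
S(G) = 1
V(L, a) = 1
v(N, U) = -9
h(X) = 90 (h(X) = 90/1 = 90*1 = 90)
h(v(5 + 2, 15)) - 1*(-43303) = 90 - 1*(-43303) = 90 + 43303 = 43393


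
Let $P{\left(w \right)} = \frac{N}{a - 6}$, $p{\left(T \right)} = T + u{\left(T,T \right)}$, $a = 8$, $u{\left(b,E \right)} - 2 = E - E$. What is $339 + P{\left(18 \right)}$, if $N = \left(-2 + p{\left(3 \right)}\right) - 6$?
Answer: $\frac{675}{2} \approx 337.5$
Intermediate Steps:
$u{\left(b,E \right)} = 2$ ($u{\left(b,E \right)} = 2 + \left(E - E\right) = 2 + 0 = 2$)
$p{\left(T \right)} = 2 + T$ ($p{\left(T \right)} = T + 2 = 2 + T$)
$N = -3$ ($N = \left(-2 + \left(2 + 3\right)\right) - 6 = \left(-2 + 5\right) - 6 = 3 - 6 = -3$)
$P{\left(w \right)} = - \frac{3}{2}$ ($P{\left(w \right)} = - \frac{3}{8 - 6} = - \frac{3}{2}$)
$339 + P{\left(18 \right)} = 339 - \frac{3}{2} = \frac{675}{2}$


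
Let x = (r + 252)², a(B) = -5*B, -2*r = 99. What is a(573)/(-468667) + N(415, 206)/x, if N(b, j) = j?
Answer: 856113233/76873104675 ≈ 0.011137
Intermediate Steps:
r = -99/2 (r = -½*99 = -99/2 ≈ -49.500)
x = 164025/4 (x = (-99/2 + 252)² = (405/2)² = 164025/4 ≈ 41006.)
a(573)/(-468667) + N(415, 206)/x = -5*573/(-468667) + 206/(164025/4) = -2865*(-1/468667) + 206*(4/164025) = 2865/468667 + 824/164025 = 856113233/76873104675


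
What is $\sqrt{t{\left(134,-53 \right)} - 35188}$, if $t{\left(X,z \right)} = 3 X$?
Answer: $i \sqrt{34786} \approx 186.51 i$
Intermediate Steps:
$\sqrt{t{\left(134,-53 \right)} - 35188} = \sqrt{3 \cdot 134 - 35188} = \sqrt{402 - 35188} = \sqrt{-34786} = i \sqrt{34786}$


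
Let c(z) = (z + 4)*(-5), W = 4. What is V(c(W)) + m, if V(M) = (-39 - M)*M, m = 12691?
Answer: 12651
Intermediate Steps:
c(z) = -20 - 5*z (c(z) = (4 + z)*(-5) = -20 - 5*z)
V(M) = M*(-39 - M)
V(c(W)) + m = -(-20 - 5*4)*(39 + (-20 - 5*4)) + 12691 = -(-20 - 20)*(39 + (-20 - 20)) + 12691 = -1*(-40)*(39 - 40) + 12691 = -1*(-40)*(-1) + 12691 = -40 + 12691 = 12651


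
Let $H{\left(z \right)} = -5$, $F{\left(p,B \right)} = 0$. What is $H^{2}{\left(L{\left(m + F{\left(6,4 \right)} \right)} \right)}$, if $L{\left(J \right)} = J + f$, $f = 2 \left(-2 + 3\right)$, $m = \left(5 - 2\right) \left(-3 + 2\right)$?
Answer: $25$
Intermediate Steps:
$m = -3$ ($m = 3 \left(-1\right) = -3$)
$f = 2$ ($f = 2 \cdot 1 = 2$)
$L{\left(J \right)} = 2 + J$ ($L{\left(J \right)} = J + 2 = 2 + J$)
$H^{2}{\left(L{\left(m + F{\left(6,4 \right)} \right)} \right)} = \left(-5\right)^{2} = 25$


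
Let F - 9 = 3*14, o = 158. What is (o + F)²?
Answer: 43681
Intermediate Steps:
F = 51 (F = 9 + 3*14 = 9 + 42 = 51)
(o + F)² = (158 + 51)² = 209² = 43681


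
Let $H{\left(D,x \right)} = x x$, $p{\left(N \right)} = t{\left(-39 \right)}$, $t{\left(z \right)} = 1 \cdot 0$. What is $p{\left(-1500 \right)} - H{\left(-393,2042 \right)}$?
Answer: $-4169764$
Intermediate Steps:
$t{\left(z \right)} = 0$
$p{\left(N \right)} = 0$
$H{\left(D,x \right)} = x^{2}$
$p{\left(-1500 \right)} - H{\left(-393,2042 \right)} = 0 - 2042^{2} = 0 - 4169764 = -4169764$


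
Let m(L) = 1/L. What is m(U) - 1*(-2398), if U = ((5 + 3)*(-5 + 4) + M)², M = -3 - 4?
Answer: 539551/225 ≈ 2398.0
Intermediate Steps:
M = -7
U = 225 (U = ((5 + 3)*(-5 + 4) - 7)² = (8*(-1) - 7)² = (-8 - 7)² = (-15)² = 225)
m(U) - 1*(-2398) = 1/225 - 1*(-2398) = 1/225 + 2398 = 539551/225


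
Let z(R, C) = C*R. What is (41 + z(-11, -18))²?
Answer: 57121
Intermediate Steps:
(41 + z(-11, -18))² = (41 - 18*(-11))² = (41 + 198)² = 239² = 57121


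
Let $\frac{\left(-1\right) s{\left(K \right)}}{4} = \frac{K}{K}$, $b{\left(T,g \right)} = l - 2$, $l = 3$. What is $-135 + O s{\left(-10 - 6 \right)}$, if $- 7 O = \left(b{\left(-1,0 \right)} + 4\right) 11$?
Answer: $- \frac{725}{7} \approx -103.57$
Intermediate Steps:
$b{\left(T,g \right)} = 1$ ($b{\left(T,g \right)} = 3 - 2 = 1$)
$s{\left(K \right)} = -4$ ($s{\left(K \right)} = - 4 \frac{K}{K} = \left(-4\right) 1 = -4$)
$O = - \frac{55}{7}$ ($O = - \frac{\left(1 + 4\right) 11}{7} = - \frac{5 \cdot 11}{7} = \left(- \frac{1}{7}\right) 55 = - \frac{55}{7} \approx -7.8571$)
$-135 + O s{\left(-10 - 6 \right)} = -135 - - \frac{220}{7} = -135 + \frac{220}{7} = - \frac{725}{7}$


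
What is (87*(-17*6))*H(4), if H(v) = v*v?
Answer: -141984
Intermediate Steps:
H(v) = v²
(87*(-17*6))*H(4) = (87*(-17*6))*4² = (87*(-102))*16 = -8874*16 = -141984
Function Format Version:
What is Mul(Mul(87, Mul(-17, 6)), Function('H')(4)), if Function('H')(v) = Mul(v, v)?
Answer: -141984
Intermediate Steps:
Function('H')(v) = Pow(v, 2)
Mul(Mul(87, Mul(-17, 6)), Function('H')(4)) = Mul(Mul(87, Mul(-17, 6)), Pow(4, 2)) = Mul(Mul(87, -102), 16) = Mul(-8874, 16) = -141984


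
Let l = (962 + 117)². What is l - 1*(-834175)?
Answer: 1998416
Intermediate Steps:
l = 1164241 (l = 1079² = 1164241)
l - 1*(-834175) = 1164241 - 1*(-834175) = 1164241 + 834175 = 1998416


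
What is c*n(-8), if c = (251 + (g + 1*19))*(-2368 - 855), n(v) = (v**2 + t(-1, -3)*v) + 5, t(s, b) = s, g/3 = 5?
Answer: -70728735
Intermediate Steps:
g = 15 (g = 3*5 = 15)
n(v) = 5 + v**2 - v (n(v) = (v**2 - v) + 5 = 5 + v**2 - v)
c = -918555 (c = (251 + (15 + 1*19))*(-2368 - 855) = (251 + (15 + 19))*(-3223) = (251 + 34)*(-3223) = 285*(-3223) = -918555)
c*n(-8) = -918555*(5 + (-8)**2 - 1*(-8)) = -918555*(5 + 64 + 8) = -918555*77 = -70728735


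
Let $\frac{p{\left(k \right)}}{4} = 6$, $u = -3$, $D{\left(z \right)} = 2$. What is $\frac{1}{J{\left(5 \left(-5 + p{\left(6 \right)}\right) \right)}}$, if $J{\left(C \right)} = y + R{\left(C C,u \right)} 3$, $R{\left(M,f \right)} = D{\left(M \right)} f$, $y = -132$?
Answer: $- \frac{1}{150} \approx -0.0066667$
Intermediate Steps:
$R{\left(M,f \right)} = 2 f$
$p{\left(k \right)} = 24$ ($p{\left(k \right)} = 4 \cdot 6 = 24$)
$J{\left(C \right)} = -150$ ($J{\left(C \right)} = -132 + 2 \left(-3\right) 3 = -132 - 18 = -150$)
$\frac{1}{J{\left(5 \left(-5 + p{\left(6 \right)}\right) \right)}} = \frac{1}{-150} = - \frac{1}{150}$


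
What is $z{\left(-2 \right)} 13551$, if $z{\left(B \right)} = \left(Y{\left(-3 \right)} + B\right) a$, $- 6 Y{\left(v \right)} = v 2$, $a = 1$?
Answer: $-13551$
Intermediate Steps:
$Y{\left(v \right)} = - \frac{v}{3}$ ($Y{\left(v \right)} = - \frac{v 2}{6} = - \frac{2 v}{6} = - \frac{v}{3}$)
$z{\left(B \right)} = 1 + B$ ($z{\left(B \right)} = \left(\left(- \frac{1}{3}\right) \left(-3\right) + B\right) 1 = \left(1 + B\right) 1 = 1 + B$)
$z{\left(-2 \right)} 13551 = \left(1 - 2\right) 13551 = \left(-1\right) 13551 = -13551$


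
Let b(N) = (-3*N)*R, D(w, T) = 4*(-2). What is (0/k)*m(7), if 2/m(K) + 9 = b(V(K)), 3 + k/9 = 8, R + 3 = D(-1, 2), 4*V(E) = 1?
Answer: 0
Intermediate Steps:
V(E) = ¼ (V(E) = (¼)*1 = ¼)
D(w, T) = -8
R = -11 (R = -3 - 8 = -11)
b(N) = 33*N (b(N) = -3*N*(-11) = 33*N)
k = 45 (k = -27 + 9*8 = -27 + 72 = 45)
m(K) = -8/3 (m(K) = 2/(-9 + 33*(¼)) = 2/(-9 + 33/4) = 2/(-¾) = 2*(-4/3) = -8/3)
(0/k)*m(7) = (0/45)*(-8/3) = (0*(1/45))*(-8/3) = 0*(-8/3) = 0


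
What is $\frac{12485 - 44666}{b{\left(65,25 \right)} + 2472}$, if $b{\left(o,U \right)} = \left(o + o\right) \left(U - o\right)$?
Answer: $\frac{32181}{2728} \approx 11.797$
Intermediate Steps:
$b{\left(o,U \right)} = 2 o \left(U - o\right)$
$\frac{12485 - 44666}{b{\left(65,25 \right)} + 2472} = \frac{12485 - 44666}{2 \cdot 65 \left(25 - 65\right) + 2472} = - \frac{32181}{2 \cdot 65 \left(25 - 65\right) + 2472} = - \frac{32181}{2 \cdot 65 \left(-40\right) + 2472} = - \frac{32181}{-5200 + 2472} = - \frac{32181}{-2728} = \left(-32181\right) \left(- \frac{1}{2728}\right) = \frac{32181}{2728}$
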